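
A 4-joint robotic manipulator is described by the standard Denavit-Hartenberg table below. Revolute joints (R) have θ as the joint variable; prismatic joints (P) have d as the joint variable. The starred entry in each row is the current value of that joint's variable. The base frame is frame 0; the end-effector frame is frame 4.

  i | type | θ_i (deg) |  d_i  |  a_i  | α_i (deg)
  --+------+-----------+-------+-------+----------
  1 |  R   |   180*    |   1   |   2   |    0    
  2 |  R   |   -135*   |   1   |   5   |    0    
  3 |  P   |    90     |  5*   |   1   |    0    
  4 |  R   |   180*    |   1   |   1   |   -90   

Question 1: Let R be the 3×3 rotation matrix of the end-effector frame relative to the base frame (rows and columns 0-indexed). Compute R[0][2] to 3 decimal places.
End-effector z-axis (col 2 of R) = (0.7071,0.7071,0.0000)
R[0][2] = 0.7071

0.707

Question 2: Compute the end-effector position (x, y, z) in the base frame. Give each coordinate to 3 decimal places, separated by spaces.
1.536 3.536 8.000

after link 1: o_1 = (-2.0000, 0.0000, 1.0000)
after link 2: o_2 = (1.5355, 3.5355, 2.0000)
after link 3: o_3 = (0.8284, 4.2426, 7.0000)
after link 4: o_4 = (1.5355, 3.5355, 8.0000)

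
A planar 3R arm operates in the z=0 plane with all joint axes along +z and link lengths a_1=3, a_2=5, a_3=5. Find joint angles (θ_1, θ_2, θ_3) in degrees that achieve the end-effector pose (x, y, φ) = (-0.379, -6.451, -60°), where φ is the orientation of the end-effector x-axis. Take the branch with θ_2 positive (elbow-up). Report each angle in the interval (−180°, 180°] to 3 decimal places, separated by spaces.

117.765 135.000 47.235

wrist centre = target − a_3·(cos φ, sin φ) = (-2.8790, -2.1209)
cos θ_2 = (12.7867−3²−5²)/(2·3·5) = -0.7071; θ_2 = 135.0001° (elbow-up)
β = atan2(-2.1209,-2.8790) = -143.6220°; ψ = atan2(3.5355,-0.5355) = 98.6134°
θ_1 = β − ψ = -242.2354°
θ_3 = φ − θ_1 − θ_2 = 47.2353° (wrapped to (-180°,180°])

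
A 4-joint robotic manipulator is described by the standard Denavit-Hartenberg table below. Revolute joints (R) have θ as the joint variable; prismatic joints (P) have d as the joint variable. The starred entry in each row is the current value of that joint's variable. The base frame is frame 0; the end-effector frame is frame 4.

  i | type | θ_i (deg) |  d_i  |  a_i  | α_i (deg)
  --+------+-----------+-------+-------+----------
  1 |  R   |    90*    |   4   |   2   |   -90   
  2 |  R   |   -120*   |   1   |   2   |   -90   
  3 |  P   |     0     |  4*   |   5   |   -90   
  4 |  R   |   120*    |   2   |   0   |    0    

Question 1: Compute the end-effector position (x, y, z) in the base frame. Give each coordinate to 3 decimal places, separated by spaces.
after link 1: o_1 = (0.0000, 2.0000, 4.0000)
after link 2: o_2 = (-1.0000, 1.0000, 5.7321)
after link 3: o_3 = (-1.0000, 1.9641, 12.0622)
after link 4: o_4 = (1.0000, 1.9641, 12.0622)

1.000 1.964 12.062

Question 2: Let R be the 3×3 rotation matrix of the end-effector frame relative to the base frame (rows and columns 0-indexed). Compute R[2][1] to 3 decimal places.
-0.500

End-effector y-axis (col 1 of R) = (-0.0000,0.8660,-0.5000)
R[2][1] = -0.5000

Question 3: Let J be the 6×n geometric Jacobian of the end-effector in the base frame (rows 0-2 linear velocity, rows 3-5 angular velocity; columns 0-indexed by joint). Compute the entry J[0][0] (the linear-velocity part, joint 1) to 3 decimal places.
-1.964

axis z_0 = ẑ; lever o_n−o_0 = (1.0000,1.9641,12.0622)
cross product → J_v[:, 0] = (-1.9641,1.0000,0.0000)
J_ω[:, 0] = z_0
entry J[0][0] = -1.9641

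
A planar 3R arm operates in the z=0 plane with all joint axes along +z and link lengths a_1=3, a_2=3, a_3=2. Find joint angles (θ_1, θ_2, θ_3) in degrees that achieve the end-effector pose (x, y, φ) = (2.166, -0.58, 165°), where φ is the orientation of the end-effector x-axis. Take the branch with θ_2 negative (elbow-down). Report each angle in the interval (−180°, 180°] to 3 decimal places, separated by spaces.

wrist centre = target − a_3·(cos φ, sin φ) = (4.0979, -1.0976)
cos θ_2 = (17.9972−3²−3²)/(2·3·3) = -0.0002; θ_2 = -90.0089° (elbow-down)
β = atan2(-1.0976,4.0979) = -14.9951°; ψ = atan2(-3.0000,2.9995) = -45.0045°
θ_1 = β − ψ = 30.0094°
θ_3 = φ − θ_1 − θ_2 = -135.0005° (wrapped to (-180°,180°])

30.009 -90.009 -135.000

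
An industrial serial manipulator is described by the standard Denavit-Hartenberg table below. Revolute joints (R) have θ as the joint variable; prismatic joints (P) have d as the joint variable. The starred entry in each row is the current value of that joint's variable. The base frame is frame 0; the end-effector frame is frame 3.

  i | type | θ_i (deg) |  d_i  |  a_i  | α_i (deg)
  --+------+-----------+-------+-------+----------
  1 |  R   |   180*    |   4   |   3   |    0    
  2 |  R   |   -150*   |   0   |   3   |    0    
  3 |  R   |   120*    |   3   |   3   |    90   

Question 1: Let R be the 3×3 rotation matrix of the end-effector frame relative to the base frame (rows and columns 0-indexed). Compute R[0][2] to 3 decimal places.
End-effector z-axis (col 2 of R) = (0.5000,0.8660,0.0000)
R[0][2] = 0.5000

0.500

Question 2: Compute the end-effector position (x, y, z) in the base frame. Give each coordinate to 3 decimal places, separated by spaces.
-3.000 3.000 7.000

after link 1: o_1 = (-3.0000, 0.0000, 4.0000)
after link 2: o_2 = (-0.4019, 1.5000, 4.0000)
after link 3: o_3 = (-3.0000, 3.0000, 7.0000)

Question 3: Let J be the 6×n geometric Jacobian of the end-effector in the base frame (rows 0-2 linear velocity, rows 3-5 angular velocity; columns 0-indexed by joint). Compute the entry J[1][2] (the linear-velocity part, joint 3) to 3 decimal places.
-2.598

axis z_2 = (0.0000,0.0000,1.0000); lever o_n−o_2 = (-2.5981,1.5000,3.0000)
cross product → J_v[:, 2] = (-1.5000,-2.5981,0.0000)
J_ω[:, 2] = z_2
entry J[1][2] = -2.5981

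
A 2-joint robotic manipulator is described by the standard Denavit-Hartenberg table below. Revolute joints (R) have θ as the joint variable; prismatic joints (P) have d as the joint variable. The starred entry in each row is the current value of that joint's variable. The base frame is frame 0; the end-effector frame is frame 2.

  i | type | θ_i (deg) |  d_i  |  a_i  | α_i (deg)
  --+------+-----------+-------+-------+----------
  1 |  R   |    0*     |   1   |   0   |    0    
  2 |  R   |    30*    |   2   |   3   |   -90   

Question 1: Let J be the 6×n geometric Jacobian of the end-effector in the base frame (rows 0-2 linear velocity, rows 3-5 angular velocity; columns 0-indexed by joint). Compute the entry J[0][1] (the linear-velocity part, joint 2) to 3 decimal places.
-1.500

axis z_1 = (0.0000,0.0000,1.0000); lever o_n−o_1 = (2.5981,1.5000,2.0000)
cross product → J_v[:, 1] = (-1.5000,2.5981,0.0000)
J_ω[:, 1] = z_1
entry J[0][1] = -1.5000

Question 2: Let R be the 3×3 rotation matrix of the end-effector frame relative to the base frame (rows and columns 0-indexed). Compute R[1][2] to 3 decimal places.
End-effector z-axis (col 2 of R) = (-0.5000,0.8660,0.0000)
R[1][2] = 0.8660

0.866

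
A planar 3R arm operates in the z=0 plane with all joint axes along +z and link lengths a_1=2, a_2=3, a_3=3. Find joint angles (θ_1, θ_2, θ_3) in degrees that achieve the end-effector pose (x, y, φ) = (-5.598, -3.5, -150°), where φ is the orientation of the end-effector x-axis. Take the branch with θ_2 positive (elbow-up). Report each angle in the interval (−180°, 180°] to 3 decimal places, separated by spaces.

157.379 90.002 -37.381

wrist centre = target − a_3·(cos φ, sin φ) = (-2.9999, -2.0000)
cos θ_2 = (12.9995−2²−3²)/(2·2·3) = -0.0000; θ_2 = 90.0022° (elbow-up)
β = atan2(-2.0000,-2.9999) = -146.3093°; ψ = atan2(3.0000,1.9999) = 56.3114°
θ_1 = β − ψ = -202.6207°
θ_3 = φ − θ_1 − θ_2 = -37.3815° (wrapped to (-180°,180°])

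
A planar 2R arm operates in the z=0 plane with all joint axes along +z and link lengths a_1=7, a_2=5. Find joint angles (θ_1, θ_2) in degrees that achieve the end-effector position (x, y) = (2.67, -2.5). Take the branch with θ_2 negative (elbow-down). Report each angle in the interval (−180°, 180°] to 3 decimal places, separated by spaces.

0.002 -149.999

cos θ_2 = (13.3789−7²−5²)/(2·7·5) = -0.8660; θ_2 = -149.9989° (elbow-down)
β = atan2(-2.5000,2.6700) = -43.1167°; ψ = atan2(-2.5001,2.6699) = -43.1185°
θ_1 = β − ψ = 0.0018°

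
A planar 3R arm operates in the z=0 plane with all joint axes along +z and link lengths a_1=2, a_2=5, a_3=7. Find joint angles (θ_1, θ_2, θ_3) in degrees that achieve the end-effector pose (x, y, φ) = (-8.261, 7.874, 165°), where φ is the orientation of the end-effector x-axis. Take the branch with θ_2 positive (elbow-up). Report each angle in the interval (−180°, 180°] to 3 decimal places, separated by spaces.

wrist centre = target − a_3·(cos φ, sin φ) = (-1.4995, 6.0623)
cos θ_2 = (38.9996−2²−5²)/(2·2·5) = 0.5000; θ_2 = 60.0012° (elbow-up)
β = atan2(6.0623,-1.4995) = 103.8934°; ψ = atan2(4.3302,4.4999) = 43.8988°
θ_1 = β − ψ = 59.9946°
θ_3 = φ − θ_1 − θ_2 = 45.0042° (wrapped to (-180°,180°])

59.995 60.001 45.004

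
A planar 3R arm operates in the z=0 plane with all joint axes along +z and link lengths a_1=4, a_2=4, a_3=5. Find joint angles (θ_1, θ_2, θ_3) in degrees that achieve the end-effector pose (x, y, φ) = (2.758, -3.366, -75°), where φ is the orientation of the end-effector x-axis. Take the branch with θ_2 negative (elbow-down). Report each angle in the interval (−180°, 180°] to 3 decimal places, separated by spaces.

119.998 -150.007 -44.991

wrist centre = target − a_3·(cos φ, sin φ) = (1.4639, 1.4636)
cos θ_2 = (4.2852−4²−4²)/(2·4·4) = -0.8661; θ_2 = -150.0070° (elbow-down)
β = atan2(1.4636,1.4639) = 44.9946°; ψ = atan2(-1.9996,0.5357) = -75.0035°
θ_1 = β − ψ = 119.9981°
θ_3 = φ − θ_1 − θ_2 = -44.9911° (wrapped to (-180°,180°])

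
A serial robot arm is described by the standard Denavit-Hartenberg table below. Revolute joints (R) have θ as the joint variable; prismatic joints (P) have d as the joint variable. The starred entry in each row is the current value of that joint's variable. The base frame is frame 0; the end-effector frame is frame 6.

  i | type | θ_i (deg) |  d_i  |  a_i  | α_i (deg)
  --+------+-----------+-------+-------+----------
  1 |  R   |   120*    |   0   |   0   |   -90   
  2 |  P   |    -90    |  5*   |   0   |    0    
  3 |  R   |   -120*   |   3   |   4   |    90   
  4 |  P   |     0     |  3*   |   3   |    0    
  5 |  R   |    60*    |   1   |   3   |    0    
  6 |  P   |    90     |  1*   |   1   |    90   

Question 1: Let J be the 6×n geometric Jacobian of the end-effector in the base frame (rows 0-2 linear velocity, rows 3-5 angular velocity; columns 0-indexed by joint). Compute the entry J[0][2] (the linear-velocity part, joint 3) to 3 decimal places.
axis z_2 = (-0.8660,-0.5000,0.0000); lever o_n−o_2 = (-3.2255,-6.6095,-8.1471)
cross product → J_v[:, 2] = (4.0736,-7.0556,4.1112)
J_ω[:, 2] = z_2
entry J[0][2] = 4.0736

4.074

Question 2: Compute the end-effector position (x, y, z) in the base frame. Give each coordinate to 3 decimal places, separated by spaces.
-7.556 -9.109 -8.147

after link 1: o_1 = (0.0000, 0.0000, 0.0000)
after link 2: o_2 = (-4.3301, -2.5000, 0.0000)
after link 3: o_3 = (-5.1962, -7.0000, -2.0000)
after link 4: o_4 = (-4.6471, -7.9510, -6.0981)
after link 5: o_5 = (-6.4976, -9.9420, -7.7141)
after link 6: o_6 = (-7.5556, -9.1095, -8.1471)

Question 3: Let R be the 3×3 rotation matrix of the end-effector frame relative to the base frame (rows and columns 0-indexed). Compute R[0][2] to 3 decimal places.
End-effector z-axis (col 2 of R) = (-0.5335,-0.8080,-0.2500)
R[0][2] = -0.5335

-0.533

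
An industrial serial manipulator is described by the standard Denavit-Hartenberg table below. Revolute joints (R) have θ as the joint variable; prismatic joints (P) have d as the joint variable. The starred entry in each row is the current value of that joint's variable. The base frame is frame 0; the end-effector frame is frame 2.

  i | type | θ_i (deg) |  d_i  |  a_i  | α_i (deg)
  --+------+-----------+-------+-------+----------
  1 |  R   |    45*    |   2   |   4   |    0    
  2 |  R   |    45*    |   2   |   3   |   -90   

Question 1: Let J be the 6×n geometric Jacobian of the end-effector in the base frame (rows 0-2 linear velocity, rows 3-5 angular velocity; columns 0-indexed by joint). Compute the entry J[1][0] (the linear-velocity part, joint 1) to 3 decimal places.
2.828

axis z_0 = ẑ; lever o_n−o_0 = (2.8284,5.8284,4.0000)
cross product → J_v[:, 0] = (-5.8284,2.8284,0.0000)
J_ω[:, 0] = z_0
entry J[1][0] = 2.8284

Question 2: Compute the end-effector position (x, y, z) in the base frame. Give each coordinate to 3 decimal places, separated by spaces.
after link 1: o_1 = (2.8284, 2.8284, 2.0000)
after link 2: o_2 = (2.8284, 5.8284, 4.0000)

2.828 5.828 4.000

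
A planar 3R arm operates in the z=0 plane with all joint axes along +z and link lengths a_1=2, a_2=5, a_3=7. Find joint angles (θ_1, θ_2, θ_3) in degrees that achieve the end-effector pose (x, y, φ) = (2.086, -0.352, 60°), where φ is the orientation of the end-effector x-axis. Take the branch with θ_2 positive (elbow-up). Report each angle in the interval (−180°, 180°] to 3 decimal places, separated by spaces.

-135.001 45.004 149.997

wrist centre = target − a_3·(cos φ, sin φ) = (-1.4140, -6.4142)
cos θ_2 = (43.1411−2²−5²)/(2·2·5) = 0.7071; θ_2 = 45.0043° (elbow-up)
β = atan2(-6.4142,-1.4140) = -102.4320°; ψ = atan2(3.5358,5.5353) = 32.5695°
θ_1 = β − ψ = -135.0014°
θ_3 = φ − θ_1 − θ_2 = 149.9971° (wrapped to (-180°,180°])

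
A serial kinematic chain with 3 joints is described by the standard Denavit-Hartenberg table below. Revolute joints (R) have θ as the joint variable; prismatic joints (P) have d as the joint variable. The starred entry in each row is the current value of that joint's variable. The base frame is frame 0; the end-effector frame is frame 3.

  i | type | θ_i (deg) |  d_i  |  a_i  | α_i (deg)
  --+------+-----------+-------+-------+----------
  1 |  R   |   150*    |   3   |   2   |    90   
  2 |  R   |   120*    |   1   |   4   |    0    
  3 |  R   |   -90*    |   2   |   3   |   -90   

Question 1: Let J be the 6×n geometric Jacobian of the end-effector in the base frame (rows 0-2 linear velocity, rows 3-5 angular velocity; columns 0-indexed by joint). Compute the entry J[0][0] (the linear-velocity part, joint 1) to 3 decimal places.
-3.897

axis z_0 = ẑ; lever o_n−o_0 = (-0.7500,3.8971,7.9641)
cross product → J_v[:, 0] = (-3.8971,-0.7500,0.0000)
J_ω[:, 0] = z_0
entry J[0][0] = -3.8971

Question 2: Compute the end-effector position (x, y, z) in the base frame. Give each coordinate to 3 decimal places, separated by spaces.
after link 1: o_1 = (-1.7321, 1.0000, 3.0000)
after link 2: o_2 = (0.5000, 0.8660, 6.4641)
after link 3: o_3 = (-0.7500, 3.8971, 7.9641)

-0.750 3.897 7.964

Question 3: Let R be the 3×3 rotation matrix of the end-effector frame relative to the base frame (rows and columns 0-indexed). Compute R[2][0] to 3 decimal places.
0.500

End-effector x-axis (col 0 of R) = (-0.7500,0.4330,0.5000)
R[2][0] = 0.5000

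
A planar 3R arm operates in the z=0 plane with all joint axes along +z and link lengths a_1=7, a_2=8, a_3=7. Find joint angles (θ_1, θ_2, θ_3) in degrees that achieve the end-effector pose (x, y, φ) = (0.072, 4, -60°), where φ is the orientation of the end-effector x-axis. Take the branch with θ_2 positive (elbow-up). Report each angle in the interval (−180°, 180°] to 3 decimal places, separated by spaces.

wrist centre = target − a_3·(cos φ, sin φ) = (-3.4280, 10.0622)
cos θ_2 = (112.9986−7²−8²)/(2·7·8) = -0.0000; θ_2 = 90.0007° (elbow-up)
β = atan2(10.0622,-3.4280) = 108.8130°; ψ = atan2(8.0000,6.9999) = 48.8145°
θ_1 = β − ψ = 59.9986°
θ_3 = φ − θ_1 − θ_2 = 150.0007° (wrapped to (-180°,180°])

59.999 90.001 150.001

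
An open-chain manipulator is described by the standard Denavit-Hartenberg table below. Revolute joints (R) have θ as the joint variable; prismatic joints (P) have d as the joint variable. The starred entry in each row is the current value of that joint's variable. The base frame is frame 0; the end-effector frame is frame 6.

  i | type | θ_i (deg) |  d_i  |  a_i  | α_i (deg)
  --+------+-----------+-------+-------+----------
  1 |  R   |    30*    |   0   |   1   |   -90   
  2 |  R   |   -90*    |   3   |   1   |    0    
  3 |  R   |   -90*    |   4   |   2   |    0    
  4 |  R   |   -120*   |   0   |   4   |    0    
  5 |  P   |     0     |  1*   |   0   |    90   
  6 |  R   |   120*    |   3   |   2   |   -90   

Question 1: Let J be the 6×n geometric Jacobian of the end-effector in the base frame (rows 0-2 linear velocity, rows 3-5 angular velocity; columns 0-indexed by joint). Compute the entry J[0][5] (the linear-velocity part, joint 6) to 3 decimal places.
axis z_5 = (0.7500,0.4330,0.5000); lever o_n−o_5 = (0.9510,2.5490,2.3660)
cross product → J_v[:, 5] = (-0.2500,-1.2990,1.5000)
J_ω[:, 5] = z_5
entry J[0][5] = -0.2500

-0.250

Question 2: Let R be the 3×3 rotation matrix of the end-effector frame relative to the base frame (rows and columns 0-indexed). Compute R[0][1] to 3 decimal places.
-0.750

End-effector y-axis (col 1 of R) = (-0.7500,-0.4330,-0.5000)
R[0][1] = -0.7500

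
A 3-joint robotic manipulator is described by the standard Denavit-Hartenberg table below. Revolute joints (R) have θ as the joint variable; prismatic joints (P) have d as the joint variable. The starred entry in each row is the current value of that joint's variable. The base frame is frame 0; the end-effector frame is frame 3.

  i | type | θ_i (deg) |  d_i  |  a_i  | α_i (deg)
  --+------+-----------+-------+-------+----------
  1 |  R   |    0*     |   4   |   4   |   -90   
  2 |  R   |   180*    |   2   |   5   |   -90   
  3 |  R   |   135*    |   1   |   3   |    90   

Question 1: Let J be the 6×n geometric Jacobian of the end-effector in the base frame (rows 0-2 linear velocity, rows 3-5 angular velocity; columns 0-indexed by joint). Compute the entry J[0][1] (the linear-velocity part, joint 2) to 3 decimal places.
1.000

axis z_1 = (0.0000,1.0000,0.0000); lever o_n−o_1 = (-2.8787,-0.1213,1.0000)
cross product → J_v[:, 1] = (1.0000,-0.0000,2.8787)
J_ω[:, 1] = z_1
entry J[0][1] = 1.0000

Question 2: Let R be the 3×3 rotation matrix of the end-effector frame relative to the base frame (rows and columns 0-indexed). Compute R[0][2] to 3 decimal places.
End-effector z-axis (col 2 of R) = (-0.7071,-0.7071,-0.0000)
R[0][2] = -0.7071

-0.707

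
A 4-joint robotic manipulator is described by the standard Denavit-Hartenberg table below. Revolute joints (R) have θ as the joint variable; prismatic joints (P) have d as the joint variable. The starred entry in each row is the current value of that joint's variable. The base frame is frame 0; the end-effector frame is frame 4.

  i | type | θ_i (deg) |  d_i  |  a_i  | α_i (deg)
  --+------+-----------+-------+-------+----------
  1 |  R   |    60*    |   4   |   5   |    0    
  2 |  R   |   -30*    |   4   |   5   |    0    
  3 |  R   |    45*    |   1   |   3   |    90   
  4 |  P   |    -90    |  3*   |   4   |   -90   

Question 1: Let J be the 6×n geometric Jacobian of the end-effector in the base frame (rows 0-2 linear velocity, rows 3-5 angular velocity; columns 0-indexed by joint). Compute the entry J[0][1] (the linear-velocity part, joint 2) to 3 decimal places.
axis z_1 = (0.0000,0.0000,1.0000); lever o_n−o_1 = (8.0044,4.6213,1.0000)
cross product → J_v[:, 1] = (-4.6213,8.0044,0.0000)
J_ω[:, 1] = z_1
entry J[0][1] = -4.6213

-4.621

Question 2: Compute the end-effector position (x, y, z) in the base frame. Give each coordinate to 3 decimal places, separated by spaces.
10.504 8.951 5.000

after link 1: o_1 = (2.5000, 4.3301, 4.0000)
after link 2: o_2 = (6.8301, 6.8301, 8.0000)
after link 3: o_3 = (7.6066, 9.7279, 9.0000)
after link 4: o_4 = (10.5044, 8.9514, 5.0000)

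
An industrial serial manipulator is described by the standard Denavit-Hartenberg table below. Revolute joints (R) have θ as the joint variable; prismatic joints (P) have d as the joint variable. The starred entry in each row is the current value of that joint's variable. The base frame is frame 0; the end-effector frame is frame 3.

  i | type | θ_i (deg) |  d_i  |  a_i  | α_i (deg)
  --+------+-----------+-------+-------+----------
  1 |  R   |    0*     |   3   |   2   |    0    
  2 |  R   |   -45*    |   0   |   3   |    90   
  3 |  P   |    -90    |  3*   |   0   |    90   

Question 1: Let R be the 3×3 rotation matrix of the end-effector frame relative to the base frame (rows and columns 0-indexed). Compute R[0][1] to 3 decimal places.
End-effector y-axis (col 1 of R) = (-0.7071,-0.7071,0.0000)
R[0][1] = -0.7071

-0.707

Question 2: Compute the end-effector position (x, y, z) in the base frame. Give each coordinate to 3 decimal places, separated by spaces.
after link 1: o_1 = (2.0000, 0.0000, 3.0000)
after link 2: o_2 = (4.1213, -2.1213, 3.0000)
after link 3: o_3 = (2.0000, -4.2426, 3.0000)

2.000 -4.243 3.000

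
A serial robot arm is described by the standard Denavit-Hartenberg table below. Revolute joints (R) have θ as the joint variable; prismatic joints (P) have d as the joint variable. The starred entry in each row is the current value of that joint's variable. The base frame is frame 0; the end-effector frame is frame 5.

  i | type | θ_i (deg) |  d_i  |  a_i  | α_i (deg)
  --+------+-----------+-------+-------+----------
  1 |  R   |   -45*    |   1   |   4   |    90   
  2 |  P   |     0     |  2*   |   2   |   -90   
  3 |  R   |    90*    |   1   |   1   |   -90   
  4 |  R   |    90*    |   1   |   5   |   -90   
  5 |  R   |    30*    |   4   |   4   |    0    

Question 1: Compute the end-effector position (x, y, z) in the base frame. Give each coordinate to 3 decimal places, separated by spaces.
1.414 -8.485 -6.464

after link 1: o_1 = (2.8284, -2.8284, 1.0000)
after link 2: o_2 = (2.8284, -5.6569, 1.0000)
after link 3: o_3 = (3.5355, -4.9497, 2.0000)
after link 4: o_4 = (2.8284, -4.2426, -3.0000)
after link 5: o_5 = (1.4142, -8.4853, -6.4641)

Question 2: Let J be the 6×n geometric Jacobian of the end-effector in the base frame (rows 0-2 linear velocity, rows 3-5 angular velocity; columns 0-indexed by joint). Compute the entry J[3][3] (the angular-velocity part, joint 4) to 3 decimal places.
axis z_3 = (-0.7071,0.7071,0.0000); lever o_n−o_3 = (-2.1213,-3.5355,-8.4641)
cross product → J_v[:, 3] = (-5.9850,-5.9850,4.0000)
J_ω[:, 3] = z_3
entry J[3][3] = -0.7071

-0.707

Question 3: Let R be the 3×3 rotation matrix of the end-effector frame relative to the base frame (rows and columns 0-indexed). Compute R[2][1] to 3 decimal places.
0.500

End-effector y-axis (col 1 of R) = (0.6124,-0.6124,0.5000)
R[2][1] = 0.5000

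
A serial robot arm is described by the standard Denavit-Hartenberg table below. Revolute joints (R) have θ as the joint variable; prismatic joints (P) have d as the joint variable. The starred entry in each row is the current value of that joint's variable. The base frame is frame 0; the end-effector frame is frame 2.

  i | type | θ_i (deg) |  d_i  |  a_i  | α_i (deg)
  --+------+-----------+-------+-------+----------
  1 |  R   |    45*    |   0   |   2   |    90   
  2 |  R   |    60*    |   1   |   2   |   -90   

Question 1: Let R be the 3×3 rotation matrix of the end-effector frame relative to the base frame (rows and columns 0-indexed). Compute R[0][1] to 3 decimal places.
-0.707

End-effector y-axis (col 1 of R) = (-0.7071,0.7071,-0.0000)
R[0][1] = -0.7071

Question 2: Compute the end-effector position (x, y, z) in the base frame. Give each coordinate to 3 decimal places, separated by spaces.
after link 1: o_1 = (1.4142, 1.4142, 0.0000)
after link 2: o_2 = (2.8284, 1.4142, 1.7321)

2.828 1.414 1.732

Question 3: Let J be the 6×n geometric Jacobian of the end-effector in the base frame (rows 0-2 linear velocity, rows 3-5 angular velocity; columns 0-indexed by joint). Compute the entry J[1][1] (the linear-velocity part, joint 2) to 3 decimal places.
-1.225

axis z_1 = (0.7071,-0.7071,0.0000); lever o_n−o_1 = (1.4142,0.0000,1.7321)
cross product → J_v[:, 1] = (-1.2247,-1.2247,1.0000)
J_ω[:, 1] = z_1
entry J[1][1] = -1.2247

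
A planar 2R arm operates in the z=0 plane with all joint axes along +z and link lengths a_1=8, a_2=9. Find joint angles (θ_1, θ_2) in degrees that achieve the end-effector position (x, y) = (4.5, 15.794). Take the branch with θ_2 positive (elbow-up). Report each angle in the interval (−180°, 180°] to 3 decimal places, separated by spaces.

cos θ_2 = (269.7004−8²−9²)/(2·8·9) = 0.8660; θ_2 = 30.0057° (elbow-up)
β = atan2(15.7940,4.5000) = 74.0968°; ψ = atan2(4.5008,15.7938) = 15.9061°
θ_1 = β − ψ = 58.1907°

58.191 30.006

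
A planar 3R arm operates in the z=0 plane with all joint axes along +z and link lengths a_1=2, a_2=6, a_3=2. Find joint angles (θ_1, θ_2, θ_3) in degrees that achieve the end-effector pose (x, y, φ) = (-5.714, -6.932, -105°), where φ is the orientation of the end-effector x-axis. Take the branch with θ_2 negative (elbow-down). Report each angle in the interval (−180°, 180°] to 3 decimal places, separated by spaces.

wrist centre = target − a_3·(cos φ, sin φ) = (-5.1964, -5.0001)
cos θ_2 = (52.0037−2²−6²)/(2·2·6) = 0.5002; θ_2 = -59.9899° (elbow-down)
β = atan2(-5.0001,-5.1964) = -136.1024°; ψ = atan2(-5.1956,5.0009) = -46.0940°
θ_1 = β − ψ = -90.0085°
θ_3 = φ − θ_1 − θ_2 = 44.9984° (wrapped to (-180°,180°])

-90.008 -59.990 44.998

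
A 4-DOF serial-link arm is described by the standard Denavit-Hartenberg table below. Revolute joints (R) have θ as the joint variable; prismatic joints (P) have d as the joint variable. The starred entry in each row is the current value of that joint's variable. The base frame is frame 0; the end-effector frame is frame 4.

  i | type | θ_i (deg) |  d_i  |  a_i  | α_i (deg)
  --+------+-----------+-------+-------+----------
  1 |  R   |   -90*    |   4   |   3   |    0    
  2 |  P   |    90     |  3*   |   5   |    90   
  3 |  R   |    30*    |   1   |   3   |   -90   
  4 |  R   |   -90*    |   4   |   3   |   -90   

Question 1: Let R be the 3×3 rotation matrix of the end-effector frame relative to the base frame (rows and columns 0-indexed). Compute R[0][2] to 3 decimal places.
End-effector z-axis (col 2 of R) = (0.8660,0.0000,0.5000)
R[0][2] = 0.8660

0.866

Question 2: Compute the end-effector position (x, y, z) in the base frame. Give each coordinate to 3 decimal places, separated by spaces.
after link 1: o_1 = (0.0000, -3.0000, 4.0000)
after link 2: o_2 = (5.0000, -3.0000, 7.0000)
after link 3: o_3 = (7.5981, -4.0000, 8.5000)
after link 4: o_4 = (5.5981, -7.0000, 11.9641)

5.598 -7.000 11.964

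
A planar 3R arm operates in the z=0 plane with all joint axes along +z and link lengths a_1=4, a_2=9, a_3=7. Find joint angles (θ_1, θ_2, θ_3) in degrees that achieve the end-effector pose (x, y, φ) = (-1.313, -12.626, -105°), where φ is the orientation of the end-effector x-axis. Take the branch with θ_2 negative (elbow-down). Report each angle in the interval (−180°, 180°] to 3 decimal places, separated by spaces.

45.008 -150.008 -0.001

wrist centre = target − a_3·(cos φ, sin φ) = (0.4987, -5.8645)
cos θ_2 = (34.6413−4²−9²)/(2·4·9) = -0.8661; θ_2 = -150.0077° (elbow-down)
β = atan2(-5.8645,0.4987) = -85.1391°; ψ = atan2(-4.4989,-3.7948) = -130.1474°
θ_1 = β − ψ = 45.0083°
θ_3 = φ − θ_1 − θ_2 = -0.0006° (wrapped to (-180°,180°])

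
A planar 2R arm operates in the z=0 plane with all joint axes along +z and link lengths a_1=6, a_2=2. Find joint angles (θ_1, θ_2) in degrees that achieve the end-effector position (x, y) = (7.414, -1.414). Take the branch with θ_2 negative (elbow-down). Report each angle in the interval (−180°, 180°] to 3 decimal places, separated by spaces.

cos θ_2 = (56.9668−6²−2²)/(2·6·2) = 0.7069; θ_2 = -45.0127° (elbow-down)
β = atan2(-1.4140,7.4140) = -10.7978°; ψ = atan2(-1.4145,7.4139) = -10.8019°
θ_1 = β − ψ = 0.0041°

0.004 -45.013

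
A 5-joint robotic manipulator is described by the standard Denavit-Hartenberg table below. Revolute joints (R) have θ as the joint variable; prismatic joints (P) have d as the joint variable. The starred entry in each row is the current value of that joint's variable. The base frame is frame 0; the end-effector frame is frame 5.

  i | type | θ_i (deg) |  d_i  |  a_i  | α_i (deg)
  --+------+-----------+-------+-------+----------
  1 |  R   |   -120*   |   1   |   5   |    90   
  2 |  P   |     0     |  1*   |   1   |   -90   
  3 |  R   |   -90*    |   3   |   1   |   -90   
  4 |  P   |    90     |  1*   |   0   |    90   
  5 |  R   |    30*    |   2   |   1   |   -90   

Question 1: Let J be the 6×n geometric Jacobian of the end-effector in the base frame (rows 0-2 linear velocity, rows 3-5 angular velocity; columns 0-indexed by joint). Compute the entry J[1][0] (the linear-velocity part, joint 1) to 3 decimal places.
-7.214

axis z_0 = ẑ; lever o_n−o_0 = (-7.2141,-4.4952,3.1340)
cross product → J_v[:, 0] = (4.4952,-7.2141,0.0000)
J_ω[:, 0] = z_0
entry J[1][0] = -7.2141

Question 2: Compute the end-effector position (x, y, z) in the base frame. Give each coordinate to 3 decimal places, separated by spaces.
-7.214 -4.495 3.134

after link 1: o_1 = (-2.5000, -4.3301, 1.0000)
after link 2: o_2 = (-3.8660, -4.6962, 1.0000)
after link 3: o_3 = (-4.7321, -4.1962, 4.0000)
after link 4: o_4 = (-5.2321, -5.0622, 4.0000)
after link 5: o_5 = (-7.2141, -4.4952, 3.1340)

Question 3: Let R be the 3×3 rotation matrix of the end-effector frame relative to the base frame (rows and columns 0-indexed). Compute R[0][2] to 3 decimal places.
End-effector z-axis (col 2 of R) = (-0.4330,-0.7500,0.5000)
R[0][2] = -0.4330

-0.433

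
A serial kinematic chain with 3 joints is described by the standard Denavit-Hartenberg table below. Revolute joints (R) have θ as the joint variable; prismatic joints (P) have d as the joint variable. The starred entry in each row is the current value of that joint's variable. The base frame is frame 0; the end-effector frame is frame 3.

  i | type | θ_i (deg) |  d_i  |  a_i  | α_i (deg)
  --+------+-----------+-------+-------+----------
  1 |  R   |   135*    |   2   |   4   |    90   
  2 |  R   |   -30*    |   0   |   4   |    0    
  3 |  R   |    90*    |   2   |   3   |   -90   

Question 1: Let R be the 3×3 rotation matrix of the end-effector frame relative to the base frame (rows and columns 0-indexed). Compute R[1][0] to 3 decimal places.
End-effector x-axis (col 0 of R) = (-0.3536,0.3536,0.8660)
R[1][0] = 0.3536

0.354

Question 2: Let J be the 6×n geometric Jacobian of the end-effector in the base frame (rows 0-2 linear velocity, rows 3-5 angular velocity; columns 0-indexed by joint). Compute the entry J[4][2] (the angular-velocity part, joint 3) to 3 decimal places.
axis z_2 = (0.7071,0.7071,0.0000); lever o_n−o_2 = (0.3536,2.4749,2.5981)
cross product → J_v[:, 2] = (1.8371,-1.8371,1.5000)
J_ω[:, 2] = z_2
entry J[4][2] = 0.7071

0.707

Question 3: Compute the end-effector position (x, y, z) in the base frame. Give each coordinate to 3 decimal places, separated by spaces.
-4.924 7.753 2.598

after link 1: o_1 = (-2.8284, 2.8284, 2.0000)
after link 2: o_2 = (-5.2779, 5.2779, 0.0000)
after link 3: o_3 = (-4.9244, 7.7528, 2.5981)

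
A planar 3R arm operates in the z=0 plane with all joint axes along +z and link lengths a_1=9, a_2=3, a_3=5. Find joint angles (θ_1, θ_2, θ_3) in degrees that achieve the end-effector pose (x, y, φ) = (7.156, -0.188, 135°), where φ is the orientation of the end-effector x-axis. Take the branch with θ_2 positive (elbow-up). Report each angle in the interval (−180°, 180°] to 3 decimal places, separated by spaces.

wrist centre = target − a_3·(cos φ, sin φ) = (10.6915, -3.7235)
cos θ_2 = (128.1736−9²−3²)/(2·9·3) = 0.7069; θ_2 = 45.0152° (elbow-up)
β = atan2(-3.7235,10.6915) = -19.2017°; ψ = atan2(2.1219,11.1208) = 10.8024°
θ_1 = β − ψ = -30.0041°
θ_3 = φ − θ_1 − θ_2 = 119.9888° (wrapped to (-180°,180°])

-30.004 45.015 119.989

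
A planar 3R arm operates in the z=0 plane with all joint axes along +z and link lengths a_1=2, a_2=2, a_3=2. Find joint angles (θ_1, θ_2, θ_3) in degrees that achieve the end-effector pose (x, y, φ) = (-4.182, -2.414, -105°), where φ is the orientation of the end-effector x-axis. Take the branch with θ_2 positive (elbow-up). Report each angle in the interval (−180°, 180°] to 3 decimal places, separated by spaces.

165.012 44.968 45.020

wrist centre = target − a_3·(cos φ, sin φ) = (-3.6644, -0.4821)
cos θ_2 = (13.6600−2²−2²)/(2·2·2) = 0.7075; θ_2 = 44.9680° (elbow-up)
β = atan2(-0.4821,-3.6644) = -172.5042°; ψ = atan2(1.4134,3.4150) = 22.4840°
θ_1 = β − ψ = -194.9882°
θ_3 = φ − θ_1 − θ_2 = 45.0202° (wrapped to (-180°,180°])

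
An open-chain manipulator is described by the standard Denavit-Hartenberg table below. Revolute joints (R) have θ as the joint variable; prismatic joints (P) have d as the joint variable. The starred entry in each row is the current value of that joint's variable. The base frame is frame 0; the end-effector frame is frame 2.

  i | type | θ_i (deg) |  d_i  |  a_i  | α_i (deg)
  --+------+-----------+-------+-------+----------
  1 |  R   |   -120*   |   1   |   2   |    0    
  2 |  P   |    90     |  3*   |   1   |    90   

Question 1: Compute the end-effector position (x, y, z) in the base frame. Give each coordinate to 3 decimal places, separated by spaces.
-0.134 -2.232 4.000

after link 1: o_1 = (-1.0000, -1.7321, 1.0000)
after link 2: o_2 = (-0.1340, -2.2321, 4.0000)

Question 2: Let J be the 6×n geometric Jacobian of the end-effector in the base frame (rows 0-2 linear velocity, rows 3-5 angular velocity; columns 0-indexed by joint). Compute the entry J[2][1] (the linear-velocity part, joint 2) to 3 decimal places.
prismatic axis z_1 = (0.0000,0.0000,1.0000)
J_v[:, 1] = z_1; J_ω[:, 1] = (0,0,0)
entry J[2][1] = 1.0000

1.000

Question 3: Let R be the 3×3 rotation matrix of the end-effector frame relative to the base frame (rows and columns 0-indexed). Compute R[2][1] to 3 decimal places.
1.000

End-effector y-axis (col 1 of R) = (0.0000,0.0000,1.0000)
R[2][1] = 1.0000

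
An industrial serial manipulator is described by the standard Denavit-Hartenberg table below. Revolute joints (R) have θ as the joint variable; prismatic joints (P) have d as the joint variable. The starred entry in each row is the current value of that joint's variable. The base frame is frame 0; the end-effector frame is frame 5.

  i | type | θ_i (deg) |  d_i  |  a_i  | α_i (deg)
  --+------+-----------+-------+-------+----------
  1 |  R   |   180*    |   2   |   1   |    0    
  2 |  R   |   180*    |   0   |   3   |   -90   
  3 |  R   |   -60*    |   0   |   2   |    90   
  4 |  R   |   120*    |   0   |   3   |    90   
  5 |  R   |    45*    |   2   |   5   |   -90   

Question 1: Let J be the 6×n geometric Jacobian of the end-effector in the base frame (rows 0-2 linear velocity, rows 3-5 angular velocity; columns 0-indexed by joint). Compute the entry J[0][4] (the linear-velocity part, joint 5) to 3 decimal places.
-2.178

axis z_4 = (0.4330,0.5000,0.7500); lever o_n−o_4 = (-3.0797,4.0619,1.7368)
cross product → J_v[:, 4] = (-2.1780,-3.0619,3.2987)
J_ω[:, 4] = z_4
entry J[0][4] = -2.1780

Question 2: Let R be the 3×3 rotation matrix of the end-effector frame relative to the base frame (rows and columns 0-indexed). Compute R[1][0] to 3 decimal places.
End-effector x-axis (col 0 of R) = (-0.7891,0.6124,0.0474)
R[1][0] = 0.6124

0.612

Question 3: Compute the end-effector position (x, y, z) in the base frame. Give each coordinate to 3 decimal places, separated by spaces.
-0.830 6.660 4.170

after link 1: o_1 = (-1.0000, 0.0000, 2.0000)
after link 2: o_2 = (2.0000, -0.0000, 2.0000)
after link 3: o_3 = (3.0000, -0.0000, 3.7321)
after link 4: o_4 = (2.2500, 2.5981, 2.4330)
after link 5: o_5 = (-0.8297, 6.6599, 4.1698)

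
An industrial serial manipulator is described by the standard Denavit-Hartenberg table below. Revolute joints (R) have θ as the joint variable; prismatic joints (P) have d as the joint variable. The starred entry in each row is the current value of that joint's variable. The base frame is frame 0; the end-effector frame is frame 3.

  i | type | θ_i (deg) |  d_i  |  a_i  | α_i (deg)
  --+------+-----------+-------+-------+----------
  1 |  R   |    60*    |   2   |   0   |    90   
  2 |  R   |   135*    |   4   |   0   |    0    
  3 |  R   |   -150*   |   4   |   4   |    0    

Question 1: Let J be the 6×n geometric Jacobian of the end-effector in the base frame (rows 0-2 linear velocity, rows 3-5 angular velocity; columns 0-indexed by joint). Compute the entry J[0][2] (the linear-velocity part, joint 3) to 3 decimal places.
0.518

axis z_2 = (0.8660,-0.5000,0.0000); lever o_n−o_2 = (5.3960,1.3461,-1.0353)
cross product → J_v[:, 2] = (0.5176,0.8966,3.8637)
J_ω[:, 2] = z_2
entry J[0][2] = 0.5176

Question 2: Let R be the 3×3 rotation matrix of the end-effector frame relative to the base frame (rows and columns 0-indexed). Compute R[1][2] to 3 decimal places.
End-effector z-axis (col 2 of R) = (0.8660,-0.5000,0.0000)
R[1][2] = -0.5000

-0.500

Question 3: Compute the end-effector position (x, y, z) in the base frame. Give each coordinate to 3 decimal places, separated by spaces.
8.860 -0.654 0.965

after link 1: o_1 = (0.0000, 0.0000, 2.0000)
after link 2: o_2 = (3.4641, -2.0000, 2.0000)
after link 3: o_3 = (8.8601, -0.6539, 0.9647)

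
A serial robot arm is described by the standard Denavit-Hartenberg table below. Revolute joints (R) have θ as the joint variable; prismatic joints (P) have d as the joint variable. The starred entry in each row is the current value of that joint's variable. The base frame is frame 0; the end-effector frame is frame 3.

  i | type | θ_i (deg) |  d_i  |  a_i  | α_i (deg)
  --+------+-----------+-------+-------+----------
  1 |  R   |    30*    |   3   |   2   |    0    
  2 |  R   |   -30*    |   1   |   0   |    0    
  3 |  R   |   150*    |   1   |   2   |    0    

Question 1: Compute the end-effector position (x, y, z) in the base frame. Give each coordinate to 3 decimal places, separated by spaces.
0.000 2.000 5.000

after link 1: o_1 = (1.7321, 1.0000, 3.0000)
after link 2: o_2 = (1.7321, 1.0000, 4.0000)
after link 3: o_3 = (0.0000, 2.0000, 5.0000)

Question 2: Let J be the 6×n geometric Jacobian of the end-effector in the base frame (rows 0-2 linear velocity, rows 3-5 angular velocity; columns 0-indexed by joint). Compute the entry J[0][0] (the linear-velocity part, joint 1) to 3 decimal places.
axis z_0 = ẑ; lever o_n−o_0 = (0.0000,2.0000,5.0000)
cross product → J_v[:, 0] = (-2.0000,0.0000,0.0000)
J_ω[:, 0] = z_0
entry J[0][0] = -2.0000

-2.000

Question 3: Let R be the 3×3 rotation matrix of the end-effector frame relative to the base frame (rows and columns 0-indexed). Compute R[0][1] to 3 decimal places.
End-effector y-axis (col 1 of R) = (-0.5000,-0.8660,0.0000)
R[0][1] = -0.5000

-0.500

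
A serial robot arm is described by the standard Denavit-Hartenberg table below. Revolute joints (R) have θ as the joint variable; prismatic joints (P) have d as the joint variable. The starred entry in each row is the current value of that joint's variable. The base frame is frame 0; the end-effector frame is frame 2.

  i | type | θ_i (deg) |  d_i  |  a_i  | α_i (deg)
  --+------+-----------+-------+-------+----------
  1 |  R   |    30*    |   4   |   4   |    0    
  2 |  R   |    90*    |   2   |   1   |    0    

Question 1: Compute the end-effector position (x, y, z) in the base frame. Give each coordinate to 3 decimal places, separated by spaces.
2.964 2.866 6.000

after link 1: o_1 = (3.4641, 2.0000, 4.0000)
after link 2: o_2 = (2.9641, 2.8660, 6.0000)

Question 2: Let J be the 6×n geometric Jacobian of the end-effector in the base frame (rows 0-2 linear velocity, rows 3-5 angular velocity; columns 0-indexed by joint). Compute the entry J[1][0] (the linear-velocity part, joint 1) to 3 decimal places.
axis z_0 = ẑ; lever o_n−o_0 = (2.9641,2.8660,6.0000)
cross product → J_v[:, 0] = (-2.8660,2.9641,0.0000)
J_ω[:, 0] = z_0
entry J[1][0] = 2.9641

2.964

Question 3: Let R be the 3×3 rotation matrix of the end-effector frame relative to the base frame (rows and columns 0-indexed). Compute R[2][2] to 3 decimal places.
End-effector z-axis (col 2 of R) = (0.0000,0.0000,1.0000)
R[2][2] = 1.0000

1.000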